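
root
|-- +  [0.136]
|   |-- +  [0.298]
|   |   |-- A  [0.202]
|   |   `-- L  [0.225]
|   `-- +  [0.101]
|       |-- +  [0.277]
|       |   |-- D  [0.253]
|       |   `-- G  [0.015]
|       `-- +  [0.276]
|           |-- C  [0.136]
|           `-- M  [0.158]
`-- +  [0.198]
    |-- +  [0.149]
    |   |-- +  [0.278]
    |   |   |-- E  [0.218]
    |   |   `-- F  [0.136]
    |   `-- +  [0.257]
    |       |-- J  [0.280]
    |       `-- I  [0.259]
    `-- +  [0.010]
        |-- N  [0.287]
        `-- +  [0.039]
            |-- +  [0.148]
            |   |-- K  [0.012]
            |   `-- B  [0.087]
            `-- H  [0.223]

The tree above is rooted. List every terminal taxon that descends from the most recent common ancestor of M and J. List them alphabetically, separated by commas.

Tracing M: it sits inside (C,M).
Tracing J: it sits inside (J,I).
The smallest clade enclosing both is the whole tree (their MRCA is the root), so the answer is all 14 tips in alphabetical order.

A, B, C, D, E, F, G, H, I, J, K, L, M, N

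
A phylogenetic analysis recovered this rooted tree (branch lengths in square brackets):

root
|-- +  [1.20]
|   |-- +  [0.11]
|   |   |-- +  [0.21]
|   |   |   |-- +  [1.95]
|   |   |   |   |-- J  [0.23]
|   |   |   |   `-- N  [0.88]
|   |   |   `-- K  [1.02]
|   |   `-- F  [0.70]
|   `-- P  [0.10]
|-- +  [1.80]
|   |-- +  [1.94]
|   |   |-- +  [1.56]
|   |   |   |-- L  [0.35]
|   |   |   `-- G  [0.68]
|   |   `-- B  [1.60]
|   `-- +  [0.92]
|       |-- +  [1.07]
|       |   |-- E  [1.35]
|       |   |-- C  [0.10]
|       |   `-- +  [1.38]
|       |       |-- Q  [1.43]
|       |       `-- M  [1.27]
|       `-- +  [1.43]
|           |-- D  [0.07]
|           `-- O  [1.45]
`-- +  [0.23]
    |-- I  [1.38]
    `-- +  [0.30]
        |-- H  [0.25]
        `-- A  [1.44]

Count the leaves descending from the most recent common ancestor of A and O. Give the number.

The MRCA of A and O is the root, so the clade is the entire tree.
That clade contains 17 terminal taxa: A, B, C, D, E, F, G, H, I, J, K, L, M, N, O, P, Q.

17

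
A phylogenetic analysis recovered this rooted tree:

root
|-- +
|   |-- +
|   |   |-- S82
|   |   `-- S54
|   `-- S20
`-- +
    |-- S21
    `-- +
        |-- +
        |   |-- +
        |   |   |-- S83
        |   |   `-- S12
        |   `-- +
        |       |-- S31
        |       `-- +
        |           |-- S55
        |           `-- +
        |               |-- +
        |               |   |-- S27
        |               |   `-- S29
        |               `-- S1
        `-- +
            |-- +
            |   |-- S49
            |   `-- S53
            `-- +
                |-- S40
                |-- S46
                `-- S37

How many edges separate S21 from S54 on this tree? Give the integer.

5

The MRCA of S21 and S54 is the root of the tree.
From S21 up to that node: 2 branches. From S54 up to the same node: 3 branches. Total: 2 + 3 = 5.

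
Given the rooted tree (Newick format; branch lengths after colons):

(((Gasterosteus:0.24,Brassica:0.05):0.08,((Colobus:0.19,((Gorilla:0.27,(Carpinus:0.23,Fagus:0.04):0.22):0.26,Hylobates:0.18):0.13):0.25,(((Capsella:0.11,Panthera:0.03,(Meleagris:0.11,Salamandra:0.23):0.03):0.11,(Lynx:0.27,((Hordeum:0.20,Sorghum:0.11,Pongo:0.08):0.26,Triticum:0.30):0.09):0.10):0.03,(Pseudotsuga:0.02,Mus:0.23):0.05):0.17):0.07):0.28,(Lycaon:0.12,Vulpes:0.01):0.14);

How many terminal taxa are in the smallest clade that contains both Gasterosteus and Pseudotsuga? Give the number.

The MRCA of Gasterosteus and Pseudotsuga is the node subtending ((Gasterosteus,Brassica),((Colobus,((Gorilla,(Carpinus,Fagus)),Hylobates)),(((Capsella,Panthera,(Meleagris,Salamandra)),(Lynx,((Hordeum,Sorghum,Pongo),Triticum))),(Pseudotsuga,Mus)))).
That clade contains 18 terminal taxa: Brassica, Capsella, Carpinus, Colobus, Fagus, Gasterosteus, Gorilla, Hordeum, Hylobates, Lynx, Meleagris, Mus, Panthera, Pongo, Pseudotsuga, Salamandra, Sorghum, Triticum.

18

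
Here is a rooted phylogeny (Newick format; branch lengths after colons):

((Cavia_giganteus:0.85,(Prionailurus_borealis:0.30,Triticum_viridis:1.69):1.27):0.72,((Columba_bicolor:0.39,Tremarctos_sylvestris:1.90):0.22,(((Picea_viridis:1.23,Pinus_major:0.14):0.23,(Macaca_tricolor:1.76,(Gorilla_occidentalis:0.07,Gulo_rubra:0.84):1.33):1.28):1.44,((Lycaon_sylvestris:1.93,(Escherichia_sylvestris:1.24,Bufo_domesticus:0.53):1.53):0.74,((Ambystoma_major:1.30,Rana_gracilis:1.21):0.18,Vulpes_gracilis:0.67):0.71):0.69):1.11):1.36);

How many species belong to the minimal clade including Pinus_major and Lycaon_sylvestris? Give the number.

11

The MRCA of Pinus_major and Lycaon_sylvestris is the node subtending (((Picea_viridis,Pinus_major),(Macaca_tricolor,(Gorilla_occidentalis,Gulo_rubra))),((Lycaon_sylvestris,(Escherichia_sylvestris,Bufo_domesticus)),((Ambystoma_major,Rana_gracilis),Vulpes_gracilis))).
That clade contains 11 terminal taxa: Ambystoma_major, Bufo_domesticus, Escherichia_sylvestris, Gorilla_occidentalis, Gulo_rubra, Lycaon_sylvestris, Macaca_tricolor, Picea_viridis, Pinus_major, Rana_gracilis, Vulpes_gracilis.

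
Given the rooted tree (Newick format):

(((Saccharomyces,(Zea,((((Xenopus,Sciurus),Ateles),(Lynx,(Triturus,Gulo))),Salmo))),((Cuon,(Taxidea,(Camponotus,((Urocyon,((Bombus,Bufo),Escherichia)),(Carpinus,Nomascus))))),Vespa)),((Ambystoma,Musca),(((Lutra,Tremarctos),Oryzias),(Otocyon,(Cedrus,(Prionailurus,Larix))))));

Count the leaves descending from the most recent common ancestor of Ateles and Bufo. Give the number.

19

The MRCA of Ateles and Bufo is the node subtending ((Saccharomyces,(Zea,((((Xenopus,Sciurus),Ateles),(Lynx,(Triturus,Gulo))),Salmo))),((Cuon,(Taxidea,(Camponotus,((Urocyon,((Bombus,Bufo),Escherichia)),(Carpinus,Nomascus))))),Vespa)).
That clade contains 19 terminal taxa: Ateles, Bombus, Bufo, Camponotus, Carpinus, Cuon, Escherichia, Gulo, Lynx, Nomascus, Saccharomyces, Salmo, Sciurus, Taxidea, Triturus, Urocyon, Vespa, Xenopus, Zea.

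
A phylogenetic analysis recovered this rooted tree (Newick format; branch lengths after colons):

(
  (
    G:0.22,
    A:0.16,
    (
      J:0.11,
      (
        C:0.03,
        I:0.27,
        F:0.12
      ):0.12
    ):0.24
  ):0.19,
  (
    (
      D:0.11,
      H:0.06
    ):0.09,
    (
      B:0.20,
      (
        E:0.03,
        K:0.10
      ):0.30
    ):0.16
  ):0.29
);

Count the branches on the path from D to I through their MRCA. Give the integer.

7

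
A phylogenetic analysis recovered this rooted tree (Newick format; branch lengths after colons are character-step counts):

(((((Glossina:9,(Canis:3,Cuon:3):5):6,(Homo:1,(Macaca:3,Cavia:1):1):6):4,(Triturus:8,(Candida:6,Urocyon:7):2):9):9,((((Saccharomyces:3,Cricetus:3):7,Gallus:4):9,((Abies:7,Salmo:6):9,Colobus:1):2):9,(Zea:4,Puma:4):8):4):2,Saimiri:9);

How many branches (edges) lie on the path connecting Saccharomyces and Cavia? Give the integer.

The MRCA of Saccharomyces and Cavia is the node subtending ((((Glossina,(Canis,Cuon)),(Homo,(Macaca,Cavia))),(Triturus,(Candida,Urocyon))),((((Saccharomyces,Cricetus),Gallus),((Abies,Salmo),Colobus)),(Zea,Puma))).
From Saccharomyces up to that node: 5 branches. From Cavia up to the same node: 5 branches. Total: 5 + 5 = 10.

10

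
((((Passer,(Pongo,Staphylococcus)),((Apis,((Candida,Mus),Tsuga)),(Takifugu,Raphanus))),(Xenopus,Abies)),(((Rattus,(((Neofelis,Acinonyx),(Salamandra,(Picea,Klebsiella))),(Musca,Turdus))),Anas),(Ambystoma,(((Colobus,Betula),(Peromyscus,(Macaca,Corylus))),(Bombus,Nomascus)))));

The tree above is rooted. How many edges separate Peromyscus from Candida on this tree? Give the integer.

13

The MRCA of Peromyscus and Candida is the root of the tree.
From Peromyscus up to that node: 6 branches. From Candida up to the same node: 7 branches. Total: 6 + 7 = 13.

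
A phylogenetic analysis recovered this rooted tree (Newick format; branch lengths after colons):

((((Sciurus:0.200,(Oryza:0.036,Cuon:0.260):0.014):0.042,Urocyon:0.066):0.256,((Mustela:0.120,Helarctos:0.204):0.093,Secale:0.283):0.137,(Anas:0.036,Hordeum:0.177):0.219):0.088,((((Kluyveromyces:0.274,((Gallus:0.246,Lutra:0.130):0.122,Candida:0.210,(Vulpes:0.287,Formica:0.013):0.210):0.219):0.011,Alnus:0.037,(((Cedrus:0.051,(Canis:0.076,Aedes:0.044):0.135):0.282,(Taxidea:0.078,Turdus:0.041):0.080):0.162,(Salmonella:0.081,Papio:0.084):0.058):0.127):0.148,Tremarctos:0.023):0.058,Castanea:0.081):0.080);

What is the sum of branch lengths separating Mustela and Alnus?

The path runs Mustela → … → MRCA → … → Alnus; the MRCA is the root of the tree.
Branch lengths along that path: 0.120 + 0.093 + 0.137 + 0.088 + 0.080 + 0.058 + 0.148 + 0.037 = 0.761.

0.761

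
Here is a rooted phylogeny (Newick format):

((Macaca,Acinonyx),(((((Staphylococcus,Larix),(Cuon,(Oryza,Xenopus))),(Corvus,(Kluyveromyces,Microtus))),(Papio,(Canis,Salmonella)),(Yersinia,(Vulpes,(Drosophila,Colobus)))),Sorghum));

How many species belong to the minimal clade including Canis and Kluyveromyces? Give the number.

15

The MRCA of Canis and Kluyveromyces is the node subtending ((((Staphylococcus,Larix),(Cuon,(Oryza,Xenopus))),(Corvus,(Kluyveromyces,Microtus))),(Papio,(Canis,Salmonella)),(Yersinia,(Vulpes,(Drosophila,Colobus)))).
That clade contains 15 terminal taxa: Canis, Colobus, Corvus, Cuon, Drosophila, Kluyveromyces, Larix, Microtus, Oryza, Papio, Salmonella, Staphylococcus, Vulpes, Xenopus, Yersinia.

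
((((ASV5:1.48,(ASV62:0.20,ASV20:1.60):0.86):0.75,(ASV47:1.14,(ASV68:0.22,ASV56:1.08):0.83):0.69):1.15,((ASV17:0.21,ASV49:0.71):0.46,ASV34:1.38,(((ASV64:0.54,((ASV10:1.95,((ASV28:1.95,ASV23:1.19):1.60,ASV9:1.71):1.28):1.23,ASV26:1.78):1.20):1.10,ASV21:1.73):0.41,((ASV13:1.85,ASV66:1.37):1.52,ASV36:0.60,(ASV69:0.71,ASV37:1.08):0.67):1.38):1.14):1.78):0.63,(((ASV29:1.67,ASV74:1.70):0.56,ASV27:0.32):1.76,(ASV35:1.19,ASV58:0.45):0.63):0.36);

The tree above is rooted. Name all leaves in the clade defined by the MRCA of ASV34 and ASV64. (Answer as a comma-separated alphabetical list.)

ASV10, ASV13, ASV17, ASV21, ASV23, ASV26, ASV28, ASV34, ASV36, ASV37, ASV49, ASV64, ASV66, ASV69, ASV9

Tracing ASV34: it sits inside ((ASV17,ASV49),ASV34,(((ASV64,((ASV10,((ASV28,ASV23),ASV9)),ASV26)),ASV21),((ASV13,ASV66),ASV36,(ASV69,ASV37)))).
Tracing ASV64: it sits inside (ASV64,((ASV10,((ASV28,ASV23),ASV9)),ASV26)).
The smallest clade enclosing both is ((ASV17,ASV49),ASV34,(((ASV64,((ASV10,((ASV28,ASV23),ASV9)),ASV26)),ASV21),((ASV13,ASV66),ASV36,(ASV69,ASV37)))); the answer is its 15 terminal taxa in alphabetical order.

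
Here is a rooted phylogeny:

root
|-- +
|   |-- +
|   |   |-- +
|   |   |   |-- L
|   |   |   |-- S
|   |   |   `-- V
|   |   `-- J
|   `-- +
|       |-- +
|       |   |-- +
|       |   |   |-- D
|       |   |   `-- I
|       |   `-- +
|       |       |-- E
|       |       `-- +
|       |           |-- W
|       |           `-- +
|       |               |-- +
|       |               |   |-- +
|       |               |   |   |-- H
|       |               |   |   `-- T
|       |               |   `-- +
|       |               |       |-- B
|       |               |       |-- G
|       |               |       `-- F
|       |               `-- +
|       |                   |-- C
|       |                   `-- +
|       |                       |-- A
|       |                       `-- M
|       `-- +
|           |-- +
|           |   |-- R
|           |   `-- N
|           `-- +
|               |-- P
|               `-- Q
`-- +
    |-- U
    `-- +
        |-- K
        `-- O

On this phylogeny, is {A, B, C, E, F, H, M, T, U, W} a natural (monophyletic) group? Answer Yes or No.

No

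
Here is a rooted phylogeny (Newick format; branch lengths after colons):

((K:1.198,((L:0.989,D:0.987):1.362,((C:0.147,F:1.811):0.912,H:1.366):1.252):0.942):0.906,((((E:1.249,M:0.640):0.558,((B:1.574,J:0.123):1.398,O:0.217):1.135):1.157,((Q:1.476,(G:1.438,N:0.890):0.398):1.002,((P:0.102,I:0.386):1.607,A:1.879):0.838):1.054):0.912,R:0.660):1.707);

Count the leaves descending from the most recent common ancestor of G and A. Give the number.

6

The MRCA of G and A is the node subtending ((Q,(G,N)),((P,I),A)).
That clade contains 6 terminal taxa: A, G, I, N, P, Q.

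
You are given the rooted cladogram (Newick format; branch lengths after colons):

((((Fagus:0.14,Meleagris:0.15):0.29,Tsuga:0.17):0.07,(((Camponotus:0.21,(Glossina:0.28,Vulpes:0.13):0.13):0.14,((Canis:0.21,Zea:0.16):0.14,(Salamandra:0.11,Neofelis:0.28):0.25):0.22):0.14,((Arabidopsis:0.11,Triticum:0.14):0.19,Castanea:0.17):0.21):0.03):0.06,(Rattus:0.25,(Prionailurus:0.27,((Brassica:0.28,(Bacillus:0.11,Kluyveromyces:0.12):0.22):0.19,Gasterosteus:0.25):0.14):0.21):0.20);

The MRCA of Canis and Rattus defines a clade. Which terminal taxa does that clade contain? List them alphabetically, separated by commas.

Arabidopsis, Bacillus, Brassica, Camponotus, Canis, Castanea, Fagus, Gasterosteus, Glossina, Kluyveromyces, Meleagris, Neofelis, Prionailurus, Rattus, Salamandra, Triticum, Tsuga, Vulpes, Zea

Tracing Canis: it sits inside (Canis,Zea).
Tracing Rattus: it sits inside (Rattus,(Prionailurus,((Brassica,(Bacillus,Kluyveromyces)),Gasterosteus))).
The smallest clade enclosing both is the whole tree (their MRCA is the root), so the answer is all 19 tips in alphabetical order.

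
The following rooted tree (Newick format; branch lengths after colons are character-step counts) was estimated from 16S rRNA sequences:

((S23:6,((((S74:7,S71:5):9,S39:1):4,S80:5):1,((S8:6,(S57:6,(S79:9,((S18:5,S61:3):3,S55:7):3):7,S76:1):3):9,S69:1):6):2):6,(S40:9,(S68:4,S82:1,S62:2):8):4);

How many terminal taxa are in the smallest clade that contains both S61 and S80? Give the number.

12

The MRCA of S61 and S80 is the node subtending ((((S74,S71),S39),S80),((S8,(S57,(S79,((S18,S61),S55)),S76)),S69)).
That clade contains 12 terminal taxa: S18, S39, S55, S57, S61, S69, S71, S74, S76, S79, S8, S80.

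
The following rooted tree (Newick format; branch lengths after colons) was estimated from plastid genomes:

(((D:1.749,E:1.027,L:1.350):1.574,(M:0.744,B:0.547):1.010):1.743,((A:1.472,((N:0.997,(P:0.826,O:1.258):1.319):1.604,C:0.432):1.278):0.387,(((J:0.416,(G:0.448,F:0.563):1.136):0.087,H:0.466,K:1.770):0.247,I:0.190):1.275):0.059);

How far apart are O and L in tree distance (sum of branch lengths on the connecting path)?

The path runs O → … → MRCA → … → L; the MRCA is the root of the tree.
Branch lengths along that path: 1.258 + 1.319 + 1.604 + 1.278 + 0.387 + 0.059 + 1.743 + 1.574 + 1.350 = 10.572.

10.572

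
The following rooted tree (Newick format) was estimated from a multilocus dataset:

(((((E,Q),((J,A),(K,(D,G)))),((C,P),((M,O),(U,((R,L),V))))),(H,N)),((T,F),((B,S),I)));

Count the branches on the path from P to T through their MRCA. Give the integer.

The MRCA of P and T is the root of the tree.
From P up to that node: 5 branches. From T up to the same node: 3 branches. Total: 5 + 3 = 8.

8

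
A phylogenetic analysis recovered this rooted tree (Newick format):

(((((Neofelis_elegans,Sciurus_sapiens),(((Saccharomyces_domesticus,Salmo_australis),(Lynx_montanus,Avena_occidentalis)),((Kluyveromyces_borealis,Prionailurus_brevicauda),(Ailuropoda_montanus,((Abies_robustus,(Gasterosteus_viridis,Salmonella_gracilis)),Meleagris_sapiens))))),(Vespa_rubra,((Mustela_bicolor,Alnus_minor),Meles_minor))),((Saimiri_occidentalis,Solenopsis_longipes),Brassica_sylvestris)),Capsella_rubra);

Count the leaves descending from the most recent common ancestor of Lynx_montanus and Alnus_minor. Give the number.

17

The MRCA of Lynx_montanus and Alnus_minor is the node subtending (((Neofelis_elegans,Sciurus_sapiens),(((Saccharomyces_domesticus,Salmo_australis),(Lynx_montanus,Avena_occidentalis)),((Kluyveromyces_borealis,Prionailurus_brevicauda),(Ailuropoda_montanus,((Abies_robustus,(Gasterosteus_viridis,Salmonella_gracilis)),Meleagris_sapiens))))),(Vespa_rubra,((Mustela_bicolor,Alnus_minor),Meles_minor))).
That clade contains 17 terminal taxa: Abies_robustus, Ailuropoda_montanus, Alnus_minor, Avena_occidentalis, Gasterosteus_viridis, Kluyveromyces_borealis, Lynx_montanus, Meleagris_sapiens, Meles_minor, Mustela_bicolor, Neofelis_elegans, Prionailurus_brevicauda, Saccharomyces_domesticus, Salmo_australis, Salmonella_gracilis, Sciurus_sapiens, Vespa_rubra.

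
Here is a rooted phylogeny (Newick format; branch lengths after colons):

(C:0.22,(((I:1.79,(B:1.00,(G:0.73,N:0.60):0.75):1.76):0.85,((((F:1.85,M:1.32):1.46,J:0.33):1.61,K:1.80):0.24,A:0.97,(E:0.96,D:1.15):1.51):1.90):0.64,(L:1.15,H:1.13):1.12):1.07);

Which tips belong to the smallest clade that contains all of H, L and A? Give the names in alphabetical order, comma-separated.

Tracing H: it sits inside (L,H).
Tracing L: it sits inside (L,H).
Tracing A: it sits inside ((((F,M),J),K),A,(E,D)).
The smallest clade enclosing all 3 is (((I,(B,(G,N))),((((F,M),J),K),A,(E,D))),(L,H)); the answer is its 13 terminal taxa in alphabetical order.

A, B, D, E, F, G, H, I, J, K, L, M, N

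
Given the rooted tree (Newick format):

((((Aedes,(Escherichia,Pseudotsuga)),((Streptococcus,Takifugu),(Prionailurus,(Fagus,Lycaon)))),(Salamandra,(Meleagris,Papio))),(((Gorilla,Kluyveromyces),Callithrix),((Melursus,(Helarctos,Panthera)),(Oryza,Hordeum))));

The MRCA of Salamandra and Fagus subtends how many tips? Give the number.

11

The MRCA of Salamandra and Fagus is the node subtending (((Aedes,(Escherichia,Pseudotsuga)),((Streptococcus,Takifugu),(Prionailurus,(Fagus,Lycaon)))),(Salamandra,(Meleagris,Papio))).
That clade contains 11 terminal taxa: Aedes, Escherichia, Fagus, Lycaon, Meleagris, Papio, Prionailurus, Pseudotsuga, Salamandra, Streptococcus, Takifugu.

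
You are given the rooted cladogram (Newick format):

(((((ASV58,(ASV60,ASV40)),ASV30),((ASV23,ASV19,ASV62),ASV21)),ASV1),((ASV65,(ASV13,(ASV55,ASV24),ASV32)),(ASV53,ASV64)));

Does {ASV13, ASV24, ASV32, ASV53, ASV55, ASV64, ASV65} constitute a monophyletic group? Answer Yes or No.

The most recent common ancestor of these taxa subtends ((ASV65,(ASV13,(ASV55,ASV24),ASV32)),(ASV53,ASV64)).
That clade has exactly 7 tips — every listed taxon and nothing else — so the group is monophyletic.

Yes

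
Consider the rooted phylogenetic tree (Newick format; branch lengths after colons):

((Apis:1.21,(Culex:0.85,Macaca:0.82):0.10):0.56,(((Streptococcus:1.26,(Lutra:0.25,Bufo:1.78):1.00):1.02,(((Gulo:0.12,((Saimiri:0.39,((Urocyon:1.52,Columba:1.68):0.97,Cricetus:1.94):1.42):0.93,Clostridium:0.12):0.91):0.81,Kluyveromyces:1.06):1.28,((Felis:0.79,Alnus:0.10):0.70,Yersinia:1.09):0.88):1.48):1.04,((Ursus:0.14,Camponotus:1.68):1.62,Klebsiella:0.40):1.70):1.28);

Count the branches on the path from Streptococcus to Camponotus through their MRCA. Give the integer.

The MRCA of Streptococcus and Camponotus is the node subtending (((Streptococcus,(Lutra,Bufo)),(((Gulo,((Saimiri,((Urocyon,Columba),Cricetus)),Clostridium)),Kluyveromyces),((Felis,Alnus),Yersinia))),((Ursus,Camponotus),Klebsiella)).
From Streptococcus up to that node: 3 branches. From Camponotus up to the same node: 3 branches. Total: 3 + 3 = 6.

6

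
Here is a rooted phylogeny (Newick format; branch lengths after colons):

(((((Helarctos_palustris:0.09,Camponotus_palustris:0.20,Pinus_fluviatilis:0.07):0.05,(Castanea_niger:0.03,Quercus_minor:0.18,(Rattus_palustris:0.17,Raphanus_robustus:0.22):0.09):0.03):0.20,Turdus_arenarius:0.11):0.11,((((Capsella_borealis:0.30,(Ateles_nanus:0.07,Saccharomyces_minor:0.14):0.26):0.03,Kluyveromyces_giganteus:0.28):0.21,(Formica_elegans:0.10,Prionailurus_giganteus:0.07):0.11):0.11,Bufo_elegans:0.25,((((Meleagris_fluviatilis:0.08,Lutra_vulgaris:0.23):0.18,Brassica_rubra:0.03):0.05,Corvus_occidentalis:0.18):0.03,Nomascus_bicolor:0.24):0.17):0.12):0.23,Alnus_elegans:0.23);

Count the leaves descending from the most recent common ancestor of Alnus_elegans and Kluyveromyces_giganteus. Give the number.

21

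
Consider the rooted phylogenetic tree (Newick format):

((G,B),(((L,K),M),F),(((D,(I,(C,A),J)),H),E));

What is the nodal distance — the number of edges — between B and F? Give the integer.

4

The MRCA of B and F is the root of the tree.
From B up to that node: 2 branches. From F up to the same node: 2 branches. Total: 2 + 2 = 4.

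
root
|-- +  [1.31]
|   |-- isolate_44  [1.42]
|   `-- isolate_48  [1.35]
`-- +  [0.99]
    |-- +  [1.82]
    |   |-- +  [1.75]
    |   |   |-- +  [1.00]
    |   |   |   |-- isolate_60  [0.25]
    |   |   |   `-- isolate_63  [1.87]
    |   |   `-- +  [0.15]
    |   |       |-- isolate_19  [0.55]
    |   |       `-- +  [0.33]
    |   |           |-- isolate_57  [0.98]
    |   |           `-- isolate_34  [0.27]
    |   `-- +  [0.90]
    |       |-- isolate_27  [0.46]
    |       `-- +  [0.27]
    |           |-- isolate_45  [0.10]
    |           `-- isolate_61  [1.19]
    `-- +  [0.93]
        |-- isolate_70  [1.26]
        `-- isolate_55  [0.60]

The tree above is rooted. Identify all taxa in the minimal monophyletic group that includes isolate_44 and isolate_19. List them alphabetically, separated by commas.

isolate_19, isolate_27, isolate_34, isolate_44, isolate_45, isolate_48, isolate_55, isolate_57, isolate_60, isolate_61, isolate_63, isolate_70

Tracing isolate_44: it sits inside (isolate_44,isolate_48).
Tracing isolate_19: it sits inside (isolate_19,(isolate_57,isolate_34)).
The smallest clade enclosing both is the whole tree (their MRCA is the root), so the answer is all 12 tips in alphabetical order.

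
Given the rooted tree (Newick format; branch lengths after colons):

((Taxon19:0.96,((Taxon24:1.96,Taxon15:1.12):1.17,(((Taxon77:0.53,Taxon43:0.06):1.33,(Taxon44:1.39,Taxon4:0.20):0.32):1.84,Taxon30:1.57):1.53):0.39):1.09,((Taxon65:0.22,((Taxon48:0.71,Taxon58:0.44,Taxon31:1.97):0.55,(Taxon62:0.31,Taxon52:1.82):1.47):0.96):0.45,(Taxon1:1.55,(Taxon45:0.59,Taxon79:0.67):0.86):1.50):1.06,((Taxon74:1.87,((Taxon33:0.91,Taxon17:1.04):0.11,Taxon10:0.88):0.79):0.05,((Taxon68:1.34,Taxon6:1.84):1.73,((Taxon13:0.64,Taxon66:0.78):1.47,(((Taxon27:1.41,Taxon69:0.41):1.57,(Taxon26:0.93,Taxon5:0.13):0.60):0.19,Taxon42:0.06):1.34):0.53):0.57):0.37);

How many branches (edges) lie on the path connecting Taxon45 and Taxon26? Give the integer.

The MRCA of Taxon45 and Taxon26 is the root of the tree.
From Taxon45 up to that node: 4 branches. From Taxon26 up to the same node: 7 branches. Total: 4 + 7 = 11.

11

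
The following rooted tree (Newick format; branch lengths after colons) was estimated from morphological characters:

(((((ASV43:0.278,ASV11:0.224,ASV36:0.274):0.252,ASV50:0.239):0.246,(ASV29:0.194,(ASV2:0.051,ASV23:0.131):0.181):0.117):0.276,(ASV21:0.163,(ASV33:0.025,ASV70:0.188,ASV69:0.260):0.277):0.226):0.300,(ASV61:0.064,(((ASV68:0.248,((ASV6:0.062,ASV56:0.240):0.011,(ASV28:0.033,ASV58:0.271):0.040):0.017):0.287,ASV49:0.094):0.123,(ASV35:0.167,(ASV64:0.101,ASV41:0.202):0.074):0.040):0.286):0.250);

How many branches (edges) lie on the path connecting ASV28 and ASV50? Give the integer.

11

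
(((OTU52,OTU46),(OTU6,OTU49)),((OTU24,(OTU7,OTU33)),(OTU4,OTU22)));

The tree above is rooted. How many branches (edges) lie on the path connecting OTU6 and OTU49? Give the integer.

The MRCA of OTU6 and OTU49 is the node subtending (OTU6,OTU49).
From OTU6 up to that node: 1 branch. From OTU49 up to the same node: 1 branch. Total: 1 + 1 = 2.

2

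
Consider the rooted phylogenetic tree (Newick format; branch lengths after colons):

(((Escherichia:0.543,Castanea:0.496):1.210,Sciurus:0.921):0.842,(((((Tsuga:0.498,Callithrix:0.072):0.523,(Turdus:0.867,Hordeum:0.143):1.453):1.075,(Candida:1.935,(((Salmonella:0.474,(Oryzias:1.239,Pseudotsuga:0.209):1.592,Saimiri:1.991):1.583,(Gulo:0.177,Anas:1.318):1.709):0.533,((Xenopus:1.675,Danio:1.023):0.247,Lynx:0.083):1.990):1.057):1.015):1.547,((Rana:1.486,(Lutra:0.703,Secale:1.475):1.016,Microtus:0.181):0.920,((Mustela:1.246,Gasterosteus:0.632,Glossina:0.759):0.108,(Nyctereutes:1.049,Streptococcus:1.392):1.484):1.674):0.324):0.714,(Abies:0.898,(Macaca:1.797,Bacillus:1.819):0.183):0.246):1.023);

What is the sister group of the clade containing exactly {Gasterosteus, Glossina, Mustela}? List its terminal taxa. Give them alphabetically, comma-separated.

The clade containing exactly {Gasterosteus, Glossina, Mustela} attaches to the tree at the node subtending ((Mustela,Gasterosteus,Glossina),(Nyctereutes,Streptococcus)).
The other lineage descending from that same node — the sister group — is (Nyctereutes,Streptococcus); its 2 tips in alphabetical order are the answer.

Nyctereutes, Streptococcus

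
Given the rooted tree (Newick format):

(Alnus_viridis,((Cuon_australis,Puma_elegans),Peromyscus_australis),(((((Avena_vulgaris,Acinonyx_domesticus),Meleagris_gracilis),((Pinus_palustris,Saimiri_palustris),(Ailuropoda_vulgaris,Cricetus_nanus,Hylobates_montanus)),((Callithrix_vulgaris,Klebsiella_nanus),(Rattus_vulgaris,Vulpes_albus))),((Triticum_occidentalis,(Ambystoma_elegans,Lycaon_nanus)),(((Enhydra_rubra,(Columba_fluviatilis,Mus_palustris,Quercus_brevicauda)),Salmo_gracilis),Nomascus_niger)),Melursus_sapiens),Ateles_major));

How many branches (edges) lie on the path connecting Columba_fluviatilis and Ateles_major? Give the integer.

8

The MRCA of Columba_fluviatilis and Ateles_major is the node subtending (((((Avena_vulgaris,Acinonyx_domesticus),Meleagris_gracilis),((Pinus_palustris,Saimiri_palustris),(Ailuropoda_vulgaris,Cricetus_nanus,Hylobates_montanus)),((Callithrix_vulgaris,Klebsiella_nanus),(Rattus_vulgaris,Vulpes_albus))),((Triticum_occidentalis,(Ambystoma_elegans,Lycaon_nanus)),(((Enhydra_rubra,(Columba_fluviatilis,Mus_palustris,Quercus_brevicauda)),Salmo_gracilis),Nomascus_niger)),Melursus_sapiens),Ateles_major).
From Columba_fluviatilis up to that node: 7 branches. From Ateles_major up to the same node: 1 branch. Total: 7 + 1 = 8.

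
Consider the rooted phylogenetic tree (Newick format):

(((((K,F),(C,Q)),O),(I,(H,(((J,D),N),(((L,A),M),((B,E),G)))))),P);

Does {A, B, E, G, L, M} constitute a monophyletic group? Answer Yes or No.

Yes

The most recent common ancestor of these taxa subtends (((L,A),M),((B,E),G)).
That clade has exactly 6 tips — every listed taxon and nothing else — so the group is monophyletic.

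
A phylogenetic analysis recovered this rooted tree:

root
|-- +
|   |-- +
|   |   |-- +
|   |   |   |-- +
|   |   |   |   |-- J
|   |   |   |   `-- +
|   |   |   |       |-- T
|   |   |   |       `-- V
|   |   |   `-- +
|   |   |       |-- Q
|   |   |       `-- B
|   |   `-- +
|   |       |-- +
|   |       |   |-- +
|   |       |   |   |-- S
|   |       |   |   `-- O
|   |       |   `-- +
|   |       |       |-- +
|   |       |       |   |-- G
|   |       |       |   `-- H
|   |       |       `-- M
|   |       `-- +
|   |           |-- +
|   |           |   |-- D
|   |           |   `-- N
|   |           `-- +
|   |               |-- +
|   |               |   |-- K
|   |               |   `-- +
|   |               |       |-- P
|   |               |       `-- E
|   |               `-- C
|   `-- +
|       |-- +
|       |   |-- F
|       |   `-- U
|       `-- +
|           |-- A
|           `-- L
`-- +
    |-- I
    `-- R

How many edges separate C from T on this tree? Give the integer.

The MRCA of C and T is the node subtending (((J,(T,V)),(Q,B)),(((S,O),((G,H),M)),((D,N),((K,(P,E)),C)))).
From C up to that node: 4 branches. From T up to the same node: 4 branches. Total: 4 + 4 = 8.

8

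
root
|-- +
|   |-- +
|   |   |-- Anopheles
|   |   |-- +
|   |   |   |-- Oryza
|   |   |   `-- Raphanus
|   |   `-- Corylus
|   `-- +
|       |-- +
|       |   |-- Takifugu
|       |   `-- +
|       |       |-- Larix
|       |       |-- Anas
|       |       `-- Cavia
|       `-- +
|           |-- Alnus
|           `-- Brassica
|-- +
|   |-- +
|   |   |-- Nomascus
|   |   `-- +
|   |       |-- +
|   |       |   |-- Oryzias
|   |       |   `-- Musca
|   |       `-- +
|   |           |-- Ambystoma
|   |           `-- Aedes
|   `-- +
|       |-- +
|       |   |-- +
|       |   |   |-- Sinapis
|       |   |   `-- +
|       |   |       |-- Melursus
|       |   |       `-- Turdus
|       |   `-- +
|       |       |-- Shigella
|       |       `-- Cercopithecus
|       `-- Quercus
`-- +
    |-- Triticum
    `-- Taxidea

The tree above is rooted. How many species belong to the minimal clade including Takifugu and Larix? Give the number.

4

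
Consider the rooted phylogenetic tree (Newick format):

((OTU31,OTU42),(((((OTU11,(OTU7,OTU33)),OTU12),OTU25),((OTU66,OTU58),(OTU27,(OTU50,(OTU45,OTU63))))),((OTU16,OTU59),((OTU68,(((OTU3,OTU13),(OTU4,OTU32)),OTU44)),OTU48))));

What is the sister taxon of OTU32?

OTU32 attaches to the tree at the node subtending (OTU4,OTU32).
The other lineage descending from that same node — the sister group — is the single tip OTU4.

OTU4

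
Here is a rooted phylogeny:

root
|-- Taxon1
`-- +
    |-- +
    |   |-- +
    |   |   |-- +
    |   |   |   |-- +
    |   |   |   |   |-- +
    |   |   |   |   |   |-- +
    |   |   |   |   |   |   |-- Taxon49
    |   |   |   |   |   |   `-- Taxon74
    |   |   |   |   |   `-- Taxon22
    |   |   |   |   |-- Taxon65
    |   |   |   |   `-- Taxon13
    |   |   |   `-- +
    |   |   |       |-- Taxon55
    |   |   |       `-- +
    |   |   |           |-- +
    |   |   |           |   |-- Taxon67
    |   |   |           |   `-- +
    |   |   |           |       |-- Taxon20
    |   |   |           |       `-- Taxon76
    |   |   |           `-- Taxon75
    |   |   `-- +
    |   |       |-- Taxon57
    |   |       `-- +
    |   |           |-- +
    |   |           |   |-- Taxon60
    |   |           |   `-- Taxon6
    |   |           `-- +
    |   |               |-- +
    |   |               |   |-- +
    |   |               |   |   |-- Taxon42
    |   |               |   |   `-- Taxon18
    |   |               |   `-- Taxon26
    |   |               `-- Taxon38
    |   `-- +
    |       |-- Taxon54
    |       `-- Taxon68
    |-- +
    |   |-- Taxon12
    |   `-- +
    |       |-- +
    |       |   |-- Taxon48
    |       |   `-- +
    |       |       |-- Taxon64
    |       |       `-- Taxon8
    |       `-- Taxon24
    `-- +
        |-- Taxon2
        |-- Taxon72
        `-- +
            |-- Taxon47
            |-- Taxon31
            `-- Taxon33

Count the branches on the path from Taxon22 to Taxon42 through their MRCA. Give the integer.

The MRCA of Taxon22 and Taxon42 is the node subtending (((((Taxon49,Taxon74),Taxon22),Taxon65,Taxon13),(Taxon55,((Taxon67,(Taxon20,Taxon76)),Taxon75))),(Taxon57,((Taxon60,Taxon6),(((Taxon42,Taxon18),Taxon26),Taxon38)))).
From Taxon22 up to that node: 4 branches. From Taxon42 up to the same node: 6 branches. Total: 4 + 6 = 10.

10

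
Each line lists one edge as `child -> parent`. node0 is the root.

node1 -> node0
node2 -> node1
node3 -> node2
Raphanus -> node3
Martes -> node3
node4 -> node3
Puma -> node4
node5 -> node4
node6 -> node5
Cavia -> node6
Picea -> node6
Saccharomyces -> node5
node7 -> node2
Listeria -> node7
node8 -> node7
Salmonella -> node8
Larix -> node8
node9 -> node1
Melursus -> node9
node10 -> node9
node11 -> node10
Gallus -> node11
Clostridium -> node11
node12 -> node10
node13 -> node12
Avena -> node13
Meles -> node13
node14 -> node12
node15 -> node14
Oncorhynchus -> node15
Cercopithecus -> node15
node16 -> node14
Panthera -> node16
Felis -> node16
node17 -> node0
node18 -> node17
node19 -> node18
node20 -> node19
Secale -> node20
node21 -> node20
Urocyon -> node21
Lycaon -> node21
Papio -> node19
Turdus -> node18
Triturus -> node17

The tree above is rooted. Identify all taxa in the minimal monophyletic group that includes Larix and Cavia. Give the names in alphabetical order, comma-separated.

Tracing Larix: it sits inside (Salmonella,Larix).
Tracing Cavia: it sits inside (Cavia,Picea).
The smallest clade enclosing both is ((Raphanus,Martes,(Puma,((Cavia,Picea),Saccharomyces))),(Listeria,(Salmonella,Larix))); the answer is its 9 terminal taxa in alphabetical order.

Cavia, Larix, Listeria, Martes, Picea, Puma, Raphanus, Saccharomyces, Salmonella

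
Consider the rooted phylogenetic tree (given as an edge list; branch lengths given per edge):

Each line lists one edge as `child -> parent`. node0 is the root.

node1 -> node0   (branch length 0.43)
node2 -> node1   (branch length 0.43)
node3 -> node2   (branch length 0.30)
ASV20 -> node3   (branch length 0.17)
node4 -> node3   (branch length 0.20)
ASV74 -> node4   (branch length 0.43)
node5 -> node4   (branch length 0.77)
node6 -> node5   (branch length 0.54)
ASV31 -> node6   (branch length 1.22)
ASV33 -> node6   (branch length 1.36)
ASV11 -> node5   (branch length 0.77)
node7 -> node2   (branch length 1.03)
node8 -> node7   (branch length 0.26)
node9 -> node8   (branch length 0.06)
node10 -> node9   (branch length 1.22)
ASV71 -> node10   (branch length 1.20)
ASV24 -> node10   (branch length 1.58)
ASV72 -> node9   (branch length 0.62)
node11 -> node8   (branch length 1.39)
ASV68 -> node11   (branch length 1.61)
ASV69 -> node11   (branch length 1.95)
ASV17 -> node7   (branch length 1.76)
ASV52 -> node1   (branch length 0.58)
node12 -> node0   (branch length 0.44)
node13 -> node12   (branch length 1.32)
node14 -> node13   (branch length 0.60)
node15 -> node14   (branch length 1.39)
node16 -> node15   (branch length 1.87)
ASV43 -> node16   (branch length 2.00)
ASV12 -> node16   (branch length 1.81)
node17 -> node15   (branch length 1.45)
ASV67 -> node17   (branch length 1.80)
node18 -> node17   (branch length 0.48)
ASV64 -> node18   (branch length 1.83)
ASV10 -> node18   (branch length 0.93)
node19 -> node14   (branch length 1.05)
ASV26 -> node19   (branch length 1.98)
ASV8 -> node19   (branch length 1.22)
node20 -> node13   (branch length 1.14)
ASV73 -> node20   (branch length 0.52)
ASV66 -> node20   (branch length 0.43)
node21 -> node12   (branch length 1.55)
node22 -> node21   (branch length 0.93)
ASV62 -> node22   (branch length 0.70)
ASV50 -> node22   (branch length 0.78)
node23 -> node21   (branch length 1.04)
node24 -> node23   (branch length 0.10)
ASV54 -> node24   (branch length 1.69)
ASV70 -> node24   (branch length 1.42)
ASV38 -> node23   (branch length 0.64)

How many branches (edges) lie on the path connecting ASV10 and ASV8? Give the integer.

6

The MRCA of ASV10 and ASV8 is the node subtending (((ASV43,ASV12),(ASV67,(ASV64,ASV10))),(ASV26,ASV8)).
From ASV10 up to that node: 4 branches. From ASV8 up to the same node: 2 branches. Total: 4 + 2 = 6.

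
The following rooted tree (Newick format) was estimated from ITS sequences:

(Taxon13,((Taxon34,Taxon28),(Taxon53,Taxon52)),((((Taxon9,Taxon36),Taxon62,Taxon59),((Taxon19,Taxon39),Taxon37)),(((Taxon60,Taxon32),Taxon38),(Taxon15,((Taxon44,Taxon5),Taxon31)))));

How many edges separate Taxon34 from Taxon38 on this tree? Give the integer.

The MRCA of Taxon34 and Taxon38 is the root of the tree.
From Taxon34 up to that node: 3 branches. From Taxon38 up to the same node: 4 branches. Total: 3 + 4 = 7.

7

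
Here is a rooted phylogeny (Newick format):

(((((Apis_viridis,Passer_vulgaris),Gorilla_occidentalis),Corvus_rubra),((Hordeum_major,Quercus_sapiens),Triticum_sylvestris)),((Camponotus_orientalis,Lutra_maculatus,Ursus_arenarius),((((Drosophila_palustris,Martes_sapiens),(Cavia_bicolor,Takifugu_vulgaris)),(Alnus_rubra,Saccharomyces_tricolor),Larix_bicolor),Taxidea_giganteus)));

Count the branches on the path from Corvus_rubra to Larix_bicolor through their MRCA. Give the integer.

The MRCA of Corvus_rubra and Larix_bicolor is the root of the tree.
From Corvus_rubra up to that node: 3 branches. From Larix_bicolor up to the same node: 4 branches. Total: 3 + 4 = 7.

7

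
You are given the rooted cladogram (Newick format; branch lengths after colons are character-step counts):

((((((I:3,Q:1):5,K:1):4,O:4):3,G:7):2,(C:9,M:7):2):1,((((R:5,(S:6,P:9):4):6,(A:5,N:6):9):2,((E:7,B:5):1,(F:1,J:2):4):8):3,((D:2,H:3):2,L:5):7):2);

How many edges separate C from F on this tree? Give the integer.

The MRCA of C and F is the root of the tree.
From C up to that node: 3 branches. From F up to the same node: 5 branches. Total: 3 + 5 = 8.

8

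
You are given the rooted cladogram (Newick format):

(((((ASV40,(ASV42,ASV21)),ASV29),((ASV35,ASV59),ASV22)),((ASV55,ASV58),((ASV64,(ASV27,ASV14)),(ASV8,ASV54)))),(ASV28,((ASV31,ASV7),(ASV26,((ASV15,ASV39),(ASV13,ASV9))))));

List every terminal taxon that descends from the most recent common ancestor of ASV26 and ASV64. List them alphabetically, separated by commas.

ASV13, ASV14, ASV15, ASV21, ASV22, ASV26, ASV27, ASV28, ASV29, ASV31, ASV35, ASV39, ASV40, ASV42, ASV54, ASV55, ASV58, ASV59, ASV64, ASV7, ASV8, ASV9

Tracing ASV26: it sits inside (ASV26,((ASV15,ASV39),(ASV13,ASV9))).
Tracing ASV64: it sits inside (ASV64,(ASV27,ASV14)).
The smallest clade enclosing both is the whole tree (their MRCA is the root), so the answer is all 22 tips in alphabetical order.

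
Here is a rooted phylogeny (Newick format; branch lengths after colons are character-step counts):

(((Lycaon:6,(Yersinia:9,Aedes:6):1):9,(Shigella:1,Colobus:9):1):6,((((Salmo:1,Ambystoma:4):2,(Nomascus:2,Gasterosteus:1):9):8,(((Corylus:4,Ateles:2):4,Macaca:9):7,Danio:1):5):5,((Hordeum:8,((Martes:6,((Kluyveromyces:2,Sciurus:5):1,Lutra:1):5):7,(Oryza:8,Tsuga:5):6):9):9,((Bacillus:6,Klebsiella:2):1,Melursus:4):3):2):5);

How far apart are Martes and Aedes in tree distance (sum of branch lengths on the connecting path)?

The path runs Martes → … → MRCA → … → Aedes; the MRCA is the root of the tree.
Branch lengths along that path: 6 + 7 + 9 + 9 + 2 + 5 + 6 + 9 + 1 + 6 = 60.

60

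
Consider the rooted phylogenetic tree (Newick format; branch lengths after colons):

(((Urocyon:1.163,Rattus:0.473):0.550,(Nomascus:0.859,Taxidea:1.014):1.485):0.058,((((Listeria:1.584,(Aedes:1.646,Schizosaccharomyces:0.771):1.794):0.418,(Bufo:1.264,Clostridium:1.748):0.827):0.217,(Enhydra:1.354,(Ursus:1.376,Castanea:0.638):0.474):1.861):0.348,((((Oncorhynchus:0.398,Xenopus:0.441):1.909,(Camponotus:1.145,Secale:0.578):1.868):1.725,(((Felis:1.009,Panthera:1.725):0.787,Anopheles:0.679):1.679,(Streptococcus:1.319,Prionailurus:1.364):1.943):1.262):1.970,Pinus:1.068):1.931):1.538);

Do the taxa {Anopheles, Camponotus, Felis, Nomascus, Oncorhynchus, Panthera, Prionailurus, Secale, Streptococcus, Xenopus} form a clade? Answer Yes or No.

No

The MRCA of the listed taxa is the root, so the smallest clade containing them is the whole tree.
That clade also contains Aedes, Bufo, Castanea, Clostridium, Enhydra, Listeria, Pinus, Rattus, Schizosaccharomyces, Taxidea, Urocyon, Ursus, which are not in the proposed group, so the group is not monophyletic.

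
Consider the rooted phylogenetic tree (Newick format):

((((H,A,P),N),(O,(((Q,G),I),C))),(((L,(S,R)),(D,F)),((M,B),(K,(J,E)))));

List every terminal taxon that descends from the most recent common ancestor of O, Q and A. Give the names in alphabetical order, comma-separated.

A, C, G, H, I, N, O, P, Q

Tracing O: it sits inside (O,(((Q,G),I),C)).
Tracing Q: it sits inside (Q,G).
Tracing A: it sits inside (H,A,P).
The smallest clade enclosing all 3 is (((H,A,P),N),(O,(((Q,G),I),C))); the answer is its 9 terminal taxa in alphabetical order.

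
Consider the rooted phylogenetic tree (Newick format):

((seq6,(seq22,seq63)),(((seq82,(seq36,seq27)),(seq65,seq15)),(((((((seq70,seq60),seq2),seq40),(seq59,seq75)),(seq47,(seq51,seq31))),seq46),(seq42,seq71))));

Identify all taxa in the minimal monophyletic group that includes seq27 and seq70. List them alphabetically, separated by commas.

seq15, seq2, seq27, seq31, seq36, seq40, seq42, seq46, seq47, seq51, seq59, seq60, seq65, seq70, seq71, seq75, seq82

Tracing seq27: it sits inside (seq36,seq27).
Tracing seq70: it sits inside (seq70,seq60).
The smallest clade enclosing both is (((seq82,(seq36,seq27)),(seq65,seq15)),(((((((seq70,seq60),seq2),seq40),(seq59,seq75)),(seq47,(seq51,seq31))),seq46),(seq42,seq71))); the answer is its 17 terminal taxa in alphabetical order.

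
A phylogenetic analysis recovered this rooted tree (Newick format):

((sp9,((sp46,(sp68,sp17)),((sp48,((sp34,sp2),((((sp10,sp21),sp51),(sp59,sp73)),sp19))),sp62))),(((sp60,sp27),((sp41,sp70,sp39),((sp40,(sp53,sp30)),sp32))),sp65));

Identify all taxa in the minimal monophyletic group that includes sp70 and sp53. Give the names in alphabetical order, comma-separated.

sp30, sp32, sp39, sp40, sp41, sp53, sp70

Tracing sp70: it sits inside (sp41,sp70,sp39).
Tracing sp53: it sits inside (sp53,sp30).
The smallest clade enclosing both is ((sp41,sp70,sp39),((sp40,(sp53,sp30)),sp32)); the answer is its 7 terminal taxa in alphabetical order.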